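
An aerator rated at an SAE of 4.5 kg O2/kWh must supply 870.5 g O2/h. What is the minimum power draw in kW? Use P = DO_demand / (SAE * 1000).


SAE in g O2/kWh = 4.5 * 1000 = 4500 g/kWh
P = DO_demand / SAE_g = 870.5 / 4500 = 0.193444 kW

0.193444 kW


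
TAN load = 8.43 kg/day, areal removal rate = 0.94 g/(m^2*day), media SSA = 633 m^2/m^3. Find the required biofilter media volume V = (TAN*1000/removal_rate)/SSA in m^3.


A = 8.43*1000 / 0.94 = 8968.0851 m^2
V = 8968.0851 / 633 = 14.1676

14.1676 m^3


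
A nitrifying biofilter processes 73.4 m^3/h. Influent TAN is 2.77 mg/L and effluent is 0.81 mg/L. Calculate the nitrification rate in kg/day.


Concentration drop: TAN_in - TAN_out = 2.77 - 0.81 = 1.96 mg/L
Hourly TAN removed = Q * dTAN = 73.4 m^3/h * 1.96 mg/L = 143.864 g/h  (m^3/h * mg/L = g/h)
Daily TAN removed = 143.864 * 24 = 3452.736 g/day
Convert to kg/day: 3452.736 / 1000 = 3.452736 kg/day

3.452736 kg/day


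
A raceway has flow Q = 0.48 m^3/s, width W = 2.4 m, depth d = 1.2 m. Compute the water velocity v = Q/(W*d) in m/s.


Cross-sectional area = W * d = 2.4 * 1.2 = 2.88 m^2
Velocity = Q / A = 0.48 / 2.88 = 0.166667 m/s

0.166667 m/s


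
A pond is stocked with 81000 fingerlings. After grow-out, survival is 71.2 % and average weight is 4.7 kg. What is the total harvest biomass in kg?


Survivors = 81000 * 71.2/100 = 57672 fish
Harvest biomass = survivors * W_f = 57672 * 4.7 = 271058.4 kg

271058.4 kg


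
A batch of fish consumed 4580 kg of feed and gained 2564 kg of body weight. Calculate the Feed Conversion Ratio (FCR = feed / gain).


FCR = feed consumed / weight gained
FCR = 4580 kg / 2564 kg = 1.78627

1.78627


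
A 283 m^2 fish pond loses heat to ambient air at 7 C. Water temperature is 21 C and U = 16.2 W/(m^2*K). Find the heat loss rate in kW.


Temperature difference dT = 21 - 7 = 14 K
Heat loss (W) = U * A * dT = 16.2 * 283 * 14 = 64184.4 W
Convert to kW: 64184.4 / 1000 = 64.1844 kW

64.1844 kW


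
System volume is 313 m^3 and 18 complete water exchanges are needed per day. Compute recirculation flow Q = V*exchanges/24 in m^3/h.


Daily recirculation volume = 313 m^3 * 18 = 5634 m^3/day
Flow rate Q = daily volume / 24 h = 5634 / 24 = 234.75 m^3/h

234.75 m^3/h


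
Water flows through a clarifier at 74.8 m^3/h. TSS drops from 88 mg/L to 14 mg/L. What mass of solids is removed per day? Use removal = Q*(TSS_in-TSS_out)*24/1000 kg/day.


Concentration drop: TSS_in - TSS_out = 88 - 14 = 74 mg/L
Hourly solids removed = Q * dTSS = 74.8 m^3/h * 74 mg/L = 5535.2 g/h  (m^3/h * mg/L = g/h)
Daily solids removed = 5535.2 * 24 = 132844.8 g/day
Convert g to kg: 132844.8 / 1000 = 132.8448 kg/day

132.8448 kg/day


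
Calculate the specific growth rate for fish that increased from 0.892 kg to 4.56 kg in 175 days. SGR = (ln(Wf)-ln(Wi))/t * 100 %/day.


ln(W_f) = ln(4.56) = 1.5173226
ln(W_i) = ln(0.892) = -0.11428915
ln(W_f) - ln(W_i) = 1.5173226 - -0.11428915 = 1.6316118
SGR = 1.6316118 / 175 * 100 = 0.93235 %/day

0.93235 %/day


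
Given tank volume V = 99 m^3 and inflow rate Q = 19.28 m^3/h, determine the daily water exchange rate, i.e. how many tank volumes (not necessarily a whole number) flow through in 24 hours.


Daily flow volume = 19.28 m^3/h * 24 h = 462.72 m^3/day
Exchanges = daily flow / tank volume = 462.72 / 99 = 4.67394 exchanges/day

4.67394 exchanges/day


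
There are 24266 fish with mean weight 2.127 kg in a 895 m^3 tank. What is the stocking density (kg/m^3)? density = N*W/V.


Total biomass = 24266 fish * 2.127 kg = 51613.782 kg
Density = total biomass / volume = 51613.782 / 895 = 57.669 kg/m^3

57.669 kg/m^3


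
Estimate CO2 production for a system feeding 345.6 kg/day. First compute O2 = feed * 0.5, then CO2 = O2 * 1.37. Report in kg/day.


O2 = 345.6 * 0.5 = 172.8
CO2 = 172.8 * 1.37 = 236.736

236.736 kg/day


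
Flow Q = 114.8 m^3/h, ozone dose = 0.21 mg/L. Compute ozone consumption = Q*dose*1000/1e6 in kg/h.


O3 demand (mg/h) = Q * dose * 1000 = 114.8 * 0.21 * 1000 = 24108 mg/h
Convert mg to kg: 24108 / 1e6 = 0.024108 kg/h

0.024108 kg/h


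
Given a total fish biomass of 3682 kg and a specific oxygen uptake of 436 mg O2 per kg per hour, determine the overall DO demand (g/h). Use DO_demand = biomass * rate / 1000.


Total O2 consumption (mg/h) = 3682 kg * 436 mg/(kg*h) = 1605352 mg/h
Convert to g/h: 1605352 / 1000 = 1605.352 g/h

1605.352 g/h


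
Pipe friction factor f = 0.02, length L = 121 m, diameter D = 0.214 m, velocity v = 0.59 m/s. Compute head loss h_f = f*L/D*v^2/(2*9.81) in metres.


v^2 = 0.59^2 = 0.3481 m^2/s^2
L/D = 121/0.214 = 565.42056
h_f = f*(L/D)*v^2/(2g) = 0.02 * 565.42056 * 0.3481 / 19.62 = 0.200635 m

0.200635 m


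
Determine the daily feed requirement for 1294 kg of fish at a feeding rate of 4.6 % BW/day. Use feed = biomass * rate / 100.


Feeding rate fraction = 4.6% / 100 = 0.046
Daily feed = 1294 kg * 0.046 = 59.524 kg/day

59.524 kg/day


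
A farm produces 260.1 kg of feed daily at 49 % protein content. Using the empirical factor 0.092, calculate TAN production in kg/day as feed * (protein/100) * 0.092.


Protein in feed = 260.1 * 49/100 = 127.449 kg/day
TAN = protein * 0.092 = 127.449 * 0.092 = 11.725308 kg/day

11.725308 kg/day


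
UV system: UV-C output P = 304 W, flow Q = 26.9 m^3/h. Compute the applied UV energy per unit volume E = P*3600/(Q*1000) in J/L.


Energy delivered per hour = 304 W * 3600 s = 1094400 J/h
Volume treated per hour = 26.9 m^3/h * 1000 = 26900 L/h
dose = 1094400 / 26900 = 40.684 J/L

40.684 J/L


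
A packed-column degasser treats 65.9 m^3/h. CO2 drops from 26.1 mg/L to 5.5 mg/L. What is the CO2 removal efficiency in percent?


CO2_out / CO2_in = 5.5 / 26.1 = 0.21072797
Fraction remaining = 0.21072797
efficiency = (1 - 0.21072797) * 100 = 78.9272 %

78.9272 %


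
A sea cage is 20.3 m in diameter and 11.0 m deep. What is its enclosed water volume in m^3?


r = d/2 = 20.3/2 = 10.15 m
Base area = pi*r^2 = pi*10.15^2 = 323.65473 m^2
Volume = 323.65473 * 11.0 = 3560.2 m^3

3560.2 m^3


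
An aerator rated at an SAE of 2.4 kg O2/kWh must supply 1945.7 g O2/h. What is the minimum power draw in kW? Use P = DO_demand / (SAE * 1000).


SAE in g O2/kWh = 2.4 * 1000 = 2400 g/kWh
P = DO_demand / SAE_g = 1945.7 / 2400 = 0.810708 kW

0.810708 kW


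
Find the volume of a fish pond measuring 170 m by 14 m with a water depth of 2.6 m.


Base area = L * W = 170 * 14 = 2380 m^2
Volume = area * depth = 2380 * 2.6 = 6188 m^3

6188 m^3


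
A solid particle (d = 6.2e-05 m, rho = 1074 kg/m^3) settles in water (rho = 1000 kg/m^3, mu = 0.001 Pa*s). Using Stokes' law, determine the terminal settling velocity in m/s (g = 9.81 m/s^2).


Density difference: rho_p - rho_f = 1074 - 1000 = 74 kg/m^3
d^2 = (6.2e-05)^2 = 3.844e-09 m^2
Numerator = (rho_p - rho_f) * g * d^2 = 74 * 9.81 * 3.844e-09 = 2.7905134e-06
Denominator = 18 * mu = 18 * 0.001 = 0.018
v_s = 2.7905134e-06 / 0.018 = 1.55029e-04 m/s
Check: Re = rho_f * v_s * d / mu = 1000 * 1.55029e-04 * 6.2e-05 / 0.001 = 0.00961 < 1, so Stokes' law applies.

1.55029e-04 m/s


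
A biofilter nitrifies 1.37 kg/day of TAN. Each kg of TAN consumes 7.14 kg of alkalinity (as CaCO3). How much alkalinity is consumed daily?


Alkalinity factor: 7.14 kg CaCO3 consumed per kg TAN nitrified
alk = 1.37 kg TAN * 7.14 = 9.7818 kg CaCO3/day

9.7818 kg CaCO3/day


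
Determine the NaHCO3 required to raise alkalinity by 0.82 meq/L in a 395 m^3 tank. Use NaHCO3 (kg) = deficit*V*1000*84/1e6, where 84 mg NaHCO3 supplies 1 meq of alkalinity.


Tank volume in L = 395 m^3 * 1000 = 395000 L
Total meq required = 0.82 meq/L * 395000 L = 323900 meq
NaHCO3 mass = 323900 meq * 84 mg/meq / 1e6 = 27.2076 kg

27.2076 kg


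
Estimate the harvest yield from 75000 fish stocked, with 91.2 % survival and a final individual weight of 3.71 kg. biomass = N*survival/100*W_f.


Survivors = 75000 * 91.2/100 = 68400 fish
Harvest biomass = survivors * W_f = 68400 * 3.71 = 253764 kg

253764 kg


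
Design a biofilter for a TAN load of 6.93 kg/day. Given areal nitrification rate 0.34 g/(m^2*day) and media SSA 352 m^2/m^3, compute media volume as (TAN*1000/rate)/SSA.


A = 6.93*1000 / 0.34 = 20382.353 m^2
V = 20382.353 / 352 = 57.9044

57.9044 m^3


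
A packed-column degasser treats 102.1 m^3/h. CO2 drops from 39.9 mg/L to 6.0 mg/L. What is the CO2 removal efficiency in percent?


CO2_out / CO2_in = 6.0 / 39.9 = 0.15037594
Fraction remaining = 0.15037594
efficiency = (1 - 0.15037594) * 100 = 84.9624 %

84.9624 %


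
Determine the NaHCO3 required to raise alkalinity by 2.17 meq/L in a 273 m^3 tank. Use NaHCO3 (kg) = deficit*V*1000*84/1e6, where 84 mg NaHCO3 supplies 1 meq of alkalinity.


Tank volume in L = 273 m^3 * 1000 = 273000 L
Total meq required = 2.17 meq/L * 273000 L = 592410 meq
NaHCO3 mass = 592410 meq * 84 mg/meq / 1e6 = 49.7624 kg

49.7624 kg


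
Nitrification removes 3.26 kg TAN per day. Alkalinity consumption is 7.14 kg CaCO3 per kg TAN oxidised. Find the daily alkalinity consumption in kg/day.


Alkalinity factor: 7.14 kg CaCO3 consumed per kg TAN nitrified
alk = 3.26 kg TAN * 7.14 = 23.2764 kg CaCO3/day

23.2764 kg CaCO3/day


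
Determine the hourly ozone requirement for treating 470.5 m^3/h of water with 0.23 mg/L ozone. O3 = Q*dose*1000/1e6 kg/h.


O3 demand (mg/h) = Q * dose * 1000 = 470.5 * 0.23 * 1000 = 108215 mg/h
Convert mg to kg: 108215 / 1e6 = 0.108215 kg/h

0.108215 kg/h


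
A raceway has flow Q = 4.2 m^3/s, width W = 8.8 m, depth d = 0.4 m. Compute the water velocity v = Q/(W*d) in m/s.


Cross-sectional area = W * d = 8.8 * 0.4 = 3.52 m^2
Velocity = Q / A = 4.2 / 3.52 = 1.19318 m/s

1.19318 m/s


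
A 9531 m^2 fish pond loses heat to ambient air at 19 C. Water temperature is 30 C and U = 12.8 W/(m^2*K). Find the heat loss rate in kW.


Temperature difference dT = 30 - 19 = 11 K
Heat loss (W) = U * A * dT = 12.8 * 9531 * 11 = 1341964.8 W
Convert to kW: 1341964.8 / 1000 = 1341.9648 kW

1341.9648 kW


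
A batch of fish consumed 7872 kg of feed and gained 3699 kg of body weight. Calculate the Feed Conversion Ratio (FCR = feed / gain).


FCR = feed consumed / weight gained
FCR = 7872 kg / 3699 kg = 2.12814

2.12814


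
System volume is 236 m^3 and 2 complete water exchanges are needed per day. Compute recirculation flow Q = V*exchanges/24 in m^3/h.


Daily recirculation volume = 236 m^3 * 2 = 472 m^3/day
Flow rate Q = daily volume / 24 h = 472 / 24 = 19.6667 m^3/h

19.6667 m^3/h


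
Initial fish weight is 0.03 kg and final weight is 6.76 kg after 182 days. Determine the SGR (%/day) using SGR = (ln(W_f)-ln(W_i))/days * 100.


ln(W_f) = ln(6.76) = 1.9110229
ln(W_i) = ln(0.03) = -3.5065579
ln(W_f) - ln(W_i) = 1.9110229 - -3.5065579 = 5.4175808
SGR = 5.4175808 / 182 * 100 = 2.97669 %/day

2.97669 %/day


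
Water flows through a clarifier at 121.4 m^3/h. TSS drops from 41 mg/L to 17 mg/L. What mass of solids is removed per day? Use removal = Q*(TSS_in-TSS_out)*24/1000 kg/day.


Concentration drop: TSS_in - TSS_out = 41 - 17 = 24 mg/L
Hourly solids removed = Q * dTSS = 121.4 m^3/h * 24 mg/L = 2913.6 g/h  (m^3/h * mg/L = g/h)
Daily solids removed = 2913.6 * 24 = 69926.4 g/day
Convert g to kg: 69926.4 / 1000 = 69.9264 kg/day

69.9264 kg/day


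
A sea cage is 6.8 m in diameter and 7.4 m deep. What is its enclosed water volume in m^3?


r = d/2 = 6.8/2 = 3.4 m
Base area = pi*r^2 = pi*3.4^2 = 36.316811 m^2
Volume = 36.316811 * 7.4 = 268.744 m^3

268.744 m^3


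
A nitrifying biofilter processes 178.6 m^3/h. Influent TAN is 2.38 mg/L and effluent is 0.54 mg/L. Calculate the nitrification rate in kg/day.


Concentration drop: TAN_in - TAN_out = 2.38 - 0.54 = 1.84 mg/L
Hourly TAN removed = Q * dTAN = 178.6 m^3/h * 1.84 mg/L = 328.624 g/h  (m^3/h * mg/L = g/h)
Daily TAN removed = 328.624 * 24 = 7886.976 g/day
Convert to kg/day: 7886.976 / 1000 = 7.886976 kg/day

7.886976 kg/day


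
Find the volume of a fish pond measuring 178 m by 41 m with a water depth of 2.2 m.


Base area = L * W = 178 * 41 = 7298 m^2
Volume = area * depth = 7298 * 2.2 = 16055.6 m^3

16055.6 m^3


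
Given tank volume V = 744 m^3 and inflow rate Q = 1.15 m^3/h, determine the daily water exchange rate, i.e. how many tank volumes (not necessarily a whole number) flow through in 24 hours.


Daily flow volume = 1.15 m^3/h * 24 h = 27.6 m^3/day
Exchanges = daily flow / tank volume = 27.6 / 744 = 0.0370968 exchanges/day

0.0370968 exchanges/day


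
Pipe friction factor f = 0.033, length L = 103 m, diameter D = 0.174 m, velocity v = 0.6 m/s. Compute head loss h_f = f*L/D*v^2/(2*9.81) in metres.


v^2 = 0.6^2 = 0.36 m^2/s^2
L/D = 103/0.174 = 591.95402
h_f = f*(L/D)*v^2/(2g) = 0.033 * 591.95402 * 0.36 / 19.62 = 0.358431 m

0.358431 m


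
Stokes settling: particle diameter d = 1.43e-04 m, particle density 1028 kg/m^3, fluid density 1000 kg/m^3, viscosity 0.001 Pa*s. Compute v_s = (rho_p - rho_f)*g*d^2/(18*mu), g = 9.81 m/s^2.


Density difference: rho_p - rho_f = 1028 - 1000 = 28 kg/m^3
d^2 = (1.43e-04)^2 = 2.0449e-08 m^2
Numerator = (rho_p - rho_f) * g * d^2 = 28 * 9.81 * 2.0449e-08 = 5.6169313e-06
Denominator = 18 * mu = 18 * 0.001 = 0.018
v_s = 5.6169313e-06 / 0.018 = 3.12052e-04 m/s
Check: Re = rho_f * v_s * d / mu = 1000 * 3.12052e-04 * 1.43e-04 / 0.001 = 0.0446 < 1, so Stokes' law applies.

3.12052e-04 m/s


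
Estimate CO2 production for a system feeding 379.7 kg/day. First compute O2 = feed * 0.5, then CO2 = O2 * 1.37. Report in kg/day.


O2 = 379.7 * 0.5 = 189.85
CO2 = 189.85 * 1.37 = 260.0945

260.0945 kg/day


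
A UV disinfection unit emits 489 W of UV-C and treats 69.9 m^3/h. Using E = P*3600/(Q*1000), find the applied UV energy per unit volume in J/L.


Energy delivered per hour = 489 W * 3600 s = 1760400 J/h
Volume treated per hour = 69.9 m^3/h * 1000 = 69900 L/h
dose = 1760400 / 69900 = 25.1845 J/L

25.1845 J/L


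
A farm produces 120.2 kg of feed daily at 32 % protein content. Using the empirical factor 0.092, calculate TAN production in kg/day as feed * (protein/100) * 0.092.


Protein in feed = 120.2 * 32/100 = 38.464 kg/day
TAN = protein * 0.092 = 38.464 * 0.092 = 3.538688 kg/day

3.538688 kg/day


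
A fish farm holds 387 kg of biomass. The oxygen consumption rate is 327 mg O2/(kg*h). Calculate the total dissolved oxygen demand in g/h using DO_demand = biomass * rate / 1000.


Total O2 consumption (mg/h) = 387 kg * 327 mg/(kg*h) = 126549 mg/h
Convert to g/h: 126549 / 1000 = 126.549 g/h

126.549 g/h


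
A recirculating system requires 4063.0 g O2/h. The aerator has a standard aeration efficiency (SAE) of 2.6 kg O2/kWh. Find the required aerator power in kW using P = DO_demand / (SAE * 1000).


SAE in g O2/kWh = 2.6 * 1000 = 2600 g/kWh
P = DO_demand / SAE_g = 4063.0 / 2600 = 1.56269 kW

1.56269 kW


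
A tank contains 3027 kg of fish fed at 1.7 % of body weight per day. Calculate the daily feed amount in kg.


Feeding rate fraction = 1.7% / 100 = 0.017
Daily feed = 3027 kg * 0.017 = 51.459 kg/day

51.459 kg/day


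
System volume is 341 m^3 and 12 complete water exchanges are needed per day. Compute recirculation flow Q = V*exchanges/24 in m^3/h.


Daily recirculation volume = 341 m^3 * 12 = 4092 m^3/day
Flow rate Q = daily volume / 24 h = 4092 / 24 = 170.5 m^3/h

170.5 m^3/h


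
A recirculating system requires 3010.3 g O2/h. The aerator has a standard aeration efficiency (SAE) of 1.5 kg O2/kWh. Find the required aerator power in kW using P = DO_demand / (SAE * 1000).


SAE in g O2/kWh = 1.5 * 1000 = 1500 g/kWh
P = DO_demand / SAE_g = 3010.3 / 1500 = 2.00687 kW

2.00687 kW


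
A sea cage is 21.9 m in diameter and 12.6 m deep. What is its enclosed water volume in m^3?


r = d/2 = 21.9/2 = 10.95 m
Base area = pi*r^2 = pi*10.95^2 = 376.68481 m^2
Volume = 376.68481 * 12.6 = 4746.23 m^3

4746.23 m^3


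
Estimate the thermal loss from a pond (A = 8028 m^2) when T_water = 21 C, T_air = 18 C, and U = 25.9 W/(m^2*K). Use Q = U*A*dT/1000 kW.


Temperature difference dT = 21 - 18 = 3 K
Heat loss (W) = U * A * dT = 25.9 * 8028 * 3 = 623775.6 W
Convert to kW: 623775.6 / 1000 = 623.7756 kW

623.7756 kW


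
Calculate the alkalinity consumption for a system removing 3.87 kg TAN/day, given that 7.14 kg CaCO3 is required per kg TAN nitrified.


Alkalinity factor: 7.14 kg CaCO3 consumed per kg TAN nitrified
alk = 3.87 kg TAN * 7.14 = 27.6318 kg CaCO3/day

27.6318 kg CaCO3/day


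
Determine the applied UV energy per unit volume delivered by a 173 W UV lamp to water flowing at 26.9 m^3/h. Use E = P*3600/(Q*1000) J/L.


Energy delivered per hour = 173 W * 3600 s = 622800 J/h
Volume treated per hour = 26.9 m^3/h * 1000 = 26900 L/h
dose = 622800 / 26900 = 23.1524 J/L

23.1524 J/L


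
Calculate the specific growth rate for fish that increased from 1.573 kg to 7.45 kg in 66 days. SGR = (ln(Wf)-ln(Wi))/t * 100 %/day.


ln(W_f) = ln(7.45) = 2.008214
ln(W_i) = ln(1.573) = 0.45298462
ln(W_f) - ln(W_i) = 2.008214 - 0.45298462 = 1.5552294
SGR = 1.5552294 / 66 * 100 = 2.35641 %/day

2.35641 %/day


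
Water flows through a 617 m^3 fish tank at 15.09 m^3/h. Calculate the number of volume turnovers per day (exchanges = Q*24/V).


Daily flow volume = 15.09 m^3/h * 24 h = 362.16 m^3/day
Exchanges = daily flow / tank volume = 362.16 / 617 = 0.586969 exchanges/day

0.586969 exchanges/day


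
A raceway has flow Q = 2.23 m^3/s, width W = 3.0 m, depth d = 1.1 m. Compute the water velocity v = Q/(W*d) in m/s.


Cross-sectional area = W * d = 3.0 * 1.1 = 3.3 m^2
Velocity = Q / A = 2.23 / 3.3 = 0.675758 m/s

0.675758 m/s


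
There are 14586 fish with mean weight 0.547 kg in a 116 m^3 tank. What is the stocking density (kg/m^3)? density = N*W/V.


Total biomass = 14586 fish * 0.547 kg = 7978.542 kg
Density = total biomass / volume = 7978.542 / 116 = 68.7805 kg/m^3

68.7805 kg/m^3


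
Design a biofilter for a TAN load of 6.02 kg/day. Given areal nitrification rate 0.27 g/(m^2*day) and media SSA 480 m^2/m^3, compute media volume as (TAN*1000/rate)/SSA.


A = 6.02*1000 / 0.27 = 22296.296 m^2
V = 22296.296 / 480 = 46.4506

46.4506 m^3


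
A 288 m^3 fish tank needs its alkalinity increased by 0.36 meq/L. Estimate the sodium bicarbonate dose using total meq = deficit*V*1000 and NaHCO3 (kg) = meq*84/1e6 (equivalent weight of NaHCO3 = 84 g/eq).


Tank volume in L = 288 m^3 * 1000 = 288000 L
Total meq required = 0.36 meq/L * 288000 L = 103680 meq
NaHCO3 mass = 103680 meq * 84 mg/meq / 1e6 = 8.70912 kg

8.70912 kg


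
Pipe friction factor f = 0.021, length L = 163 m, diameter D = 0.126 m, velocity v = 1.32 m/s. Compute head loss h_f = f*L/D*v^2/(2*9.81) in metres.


v^2 = 1.32^2 = 1.7424 m^2/s^2
L/D = 163/0.126 = 1293.6508
h_f = f*(L/D)*v^2/(2g) = 0.021 * 1293.6508 * 1.7424 / 19.62 = 2.4126 m

2.4126 m


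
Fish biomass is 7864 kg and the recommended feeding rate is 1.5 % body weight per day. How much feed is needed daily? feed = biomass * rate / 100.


Feeding rate fraction = 1.5% / 100 = 0.015
Daily feed = 7864 kg * 0.015 = 117.96 kg/day

117.96 kg/day


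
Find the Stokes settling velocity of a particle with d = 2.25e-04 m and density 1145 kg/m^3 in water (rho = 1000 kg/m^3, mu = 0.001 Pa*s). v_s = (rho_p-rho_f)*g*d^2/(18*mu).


Density difference: rho_p - rho_f = 1145 - 1000 = 145 kg/m^3
d^2 = (2.25e-04)^2 = 5.0625e-08 m^2
Numerator = (rho_p - rho_f) * g * d^2 = 145 * 9.81 * 5.0625e-08 = 7.2011531e-05
Denominator = 18 * mu = 18 * 0.001 = 0.018
v_s = 7.2011531e-05 / 0.018 = 0.00400064 m/s
Check: Re = rho_f * v_s * d / mu = 1000 * 0.00400064 * 2.25e-04 / 0.001 = 0.9 < 1, so Stokes' law applies.

0.00400064 m/s


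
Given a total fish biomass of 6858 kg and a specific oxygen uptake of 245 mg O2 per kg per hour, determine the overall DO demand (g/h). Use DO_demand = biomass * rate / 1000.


Total O2 consumption (mg/h) = 6858 kg * 245 mg/(kg*h) = 1680210 mg/h
Convert to g/h: 1680210 / 1000 = 1680.21 g/h

1680.21 g/h


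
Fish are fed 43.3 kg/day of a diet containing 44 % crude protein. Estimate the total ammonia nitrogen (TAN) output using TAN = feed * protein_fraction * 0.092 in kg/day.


Protein in feed = 43.3 * 44/100 = 19.052 kg/day
TAN = protein * 0.092 = 19.052 * 0.092 = 1.752784 kg/day

1.752784 kg/day


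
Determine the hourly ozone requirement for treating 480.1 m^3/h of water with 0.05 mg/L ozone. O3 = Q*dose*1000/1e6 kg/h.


O3 demand (mg/h) = Q * dose * 1000 = 480.1 * 0.05 * 1000 = 24005 mg/h
Convert mg to kg: 24005 / 1e6 = 0.024005 kg/h

0.024005 kg/h


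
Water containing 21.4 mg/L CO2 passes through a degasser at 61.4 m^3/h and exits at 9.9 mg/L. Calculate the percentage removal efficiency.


CO2_out / CO2_in = 9.9 / 21.4 = 0.46261682
Fraction remaining = 0.46261682
efficiency = (1 - 0.46261682) * 100 = 53.7383 %

53.7383 %


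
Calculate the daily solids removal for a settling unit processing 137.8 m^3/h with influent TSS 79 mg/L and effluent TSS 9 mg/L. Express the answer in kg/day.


Concentration drop: TSS_in - TSS_out = 79 - 9 = 70 mg/L
Hourly solids removed = Q * dTSS = 137.8 m^3/h * 70 mg/L = 9646 g/h  (m^3/h * mg/L = g/h)
Daily solids removed = 9646 * 24 = 231504 g/day
Convert g to kg: 231504 / 1000 = 231.504 kg/day

231.504 kg/day


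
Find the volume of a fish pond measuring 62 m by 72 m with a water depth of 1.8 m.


Base area = L * W = 62 * 72 = 4464 m^2
Volume = area * depth = 4464 * 1.8 = 8035.2 m^3

8035.2 m^3


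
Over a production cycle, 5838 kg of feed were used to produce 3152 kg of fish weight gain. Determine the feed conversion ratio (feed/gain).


FCR = feed consumed / weight gained
FCR = 5838 kg / 3152 kg = 1.85216

1.85216


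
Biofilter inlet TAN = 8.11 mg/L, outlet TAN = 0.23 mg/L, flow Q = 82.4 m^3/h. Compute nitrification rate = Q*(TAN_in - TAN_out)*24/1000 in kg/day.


Concentration drop: TAN_in - TAN_out = 8.11 - 0.23 = 7.88 mg/L
Hourly TAN removed = Q * dTAN = 82.4 m^3/h * 7.88 mg/L = 649.312 g/h  (m^3/h * mg/L = g/h)
Daily TAN removed = 649.312 * 24 = 15583.488 g/day
Convert to kg/day: 15583.488 / 1000 = 15.583488 kg/day

15.583488 kg/day


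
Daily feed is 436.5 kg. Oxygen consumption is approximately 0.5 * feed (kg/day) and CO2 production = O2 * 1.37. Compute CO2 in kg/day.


O2 = 436.5 * 0.5 = 218.25
CO2 = 218.25 * 1.37 = 299.0025

299.0025 kg/day


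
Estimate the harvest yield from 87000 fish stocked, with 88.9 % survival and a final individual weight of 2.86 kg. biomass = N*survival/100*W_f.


Survivors = 87000 * 88.9/100 = 77343 fish
Harvest biomass = survivors * W_f = 77343 * 2.86 = 221200.98 kg

221200.98 kg


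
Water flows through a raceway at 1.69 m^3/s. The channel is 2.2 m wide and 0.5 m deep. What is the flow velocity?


Cross-sectional area = W * d = 2.2 * 0.5 = 1.1 m^2
Velocity = Q / A = 1.69 / 1.1 = 1.53636 m/s

1.53636 m/s


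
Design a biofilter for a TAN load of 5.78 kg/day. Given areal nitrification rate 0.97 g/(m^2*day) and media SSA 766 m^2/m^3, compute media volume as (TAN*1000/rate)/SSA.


A = 5.78*1000 / 0.97 = 5958.7629 m^2
V = 5958.7629 / 766 = 7.77906

7.77906 m^3


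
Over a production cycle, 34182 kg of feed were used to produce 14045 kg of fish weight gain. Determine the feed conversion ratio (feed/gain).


FCR = feed consumed / weight gained
FCR = 34182 kg / 14045 kg = 2.43375

2.43375


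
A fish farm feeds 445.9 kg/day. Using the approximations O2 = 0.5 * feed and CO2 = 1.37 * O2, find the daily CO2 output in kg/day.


O2 = 445.9 * 0.5 = 222.95
CO2 = 222.95 * 1.37 = 305.4415

305.4415 kg/day


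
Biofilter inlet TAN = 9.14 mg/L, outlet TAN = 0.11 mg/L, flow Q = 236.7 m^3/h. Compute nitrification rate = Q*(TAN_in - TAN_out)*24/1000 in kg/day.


Concentration drop: TAN_in - TAN_out = 9.14 - 0.11 = 9.03 mg/L
Hourly TAN removed = Q * dTAN = 236.7 m^3/h * 9.03 mg/L = 2137.401 g/h  (m^3/h * mg/L = g/h)
Daily TAN removed = 2137.401 * 24 = 51297.624 g/day
Convert to kg/day: 51297.624 / 1000 = 51.297624 kg/day

51.297624 kg/day


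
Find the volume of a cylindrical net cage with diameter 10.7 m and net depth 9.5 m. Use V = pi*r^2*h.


r = d/2 = 10.7/2 = 5.35 m
Base area = pi*r^2 = pi*5.35^2 = 89.920236 m^2
Volume = 89.920236 * 9.5 = 854.242 m^3

854.242 m^3


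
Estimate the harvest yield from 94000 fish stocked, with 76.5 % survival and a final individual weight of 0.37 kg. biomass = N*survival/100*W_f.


Survivors = 94000 * 76.5/100 = 71910 fish
Harvest biomass = survivors * W_f = 71910 * 0.37 = 26606.7 kg

26606.7 kg


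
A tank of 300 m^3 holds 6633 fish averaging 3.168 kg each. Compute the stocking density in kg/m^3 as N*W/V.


Total biomass = 6633 fish * 3.168 kg = 21013.344 kg
Density = total biomass / volume = 21013.344 / 300 = 70.0445 kg/m^3

70.0445 kg/m^3


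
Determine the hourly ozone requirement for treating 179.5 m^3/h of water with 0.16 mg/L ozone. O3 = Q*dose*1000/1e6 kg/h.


O3 demand (mg/h) = Q * dose * 1000 = 179.5 * 0.16 * 1000 = 28720 mg/h
Convert mg to kg: 28720 / 1e6 = 0.02872 kg/h

0.02872 kg/h


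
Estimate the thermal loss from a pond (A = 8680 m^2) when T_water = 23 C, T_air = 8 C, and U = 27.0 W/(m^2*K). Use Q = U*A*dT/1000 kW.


Temperature difference dT = 23 - 8 = 15 K
Heat loss (W) = U * A * dT = 27.0 * 8680 * 15 = 3515400 W
Convert to kW: 3515400 / 1000 = 3515.4 kW

3515.4 kW


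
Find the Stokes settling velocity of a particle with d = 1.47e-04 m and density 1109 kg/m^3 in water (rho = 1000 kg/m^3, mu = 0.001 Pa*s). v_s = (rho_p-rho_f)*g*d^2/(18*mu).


Density difference: rho_p - rho_f = 1109 - 1000 = 109 kg/m^3
d^2 = (1.47e-04)^2 = 2.1609e-08 m^2
Numerator = (rho_p - rho_f) * g * d^2 = 109 * 9.81 * 2.1609e-08 = 2.3106288e-05
Denominator = 18 * mu = 18 * 0.001 = 0.018
v_s = 2.3106288e-05 / 0.018 = 0.00128368 m/s
Check: Re = rho_f * v_s * d / mu = 1000 * 0.00128368 * 1.47e-04 / 0.001 = 0.189 < 1, so Stokes' law applies.

0.00128368 m/s


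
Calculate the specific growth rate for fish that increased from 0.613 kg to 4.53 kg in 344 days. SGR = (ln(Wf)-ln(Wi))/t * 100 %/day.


ln(W_f) = ln(4.53) = 1.5107219
ln(W_i) = ln(0.613) = -0.48939034
ln(W_f) - ln(W_i) = 1.5107219 - -0.48939034 = 2.0001122
SGR = 2.0001122 / 344 * 100 = 0.581428 %/day

0.581428 %/day


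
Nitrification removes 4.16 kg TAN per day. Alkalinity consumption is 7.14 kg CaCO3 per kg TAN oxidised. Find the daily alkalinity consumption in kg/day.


Alkalinity factor: 7.14 kg CaCO3 consumed per kg TAN nitrified
alk = 4.16 kg TAN * 7.14 = 29.7024 kg CaCO3/day

29.7024 kg CaCO3/day


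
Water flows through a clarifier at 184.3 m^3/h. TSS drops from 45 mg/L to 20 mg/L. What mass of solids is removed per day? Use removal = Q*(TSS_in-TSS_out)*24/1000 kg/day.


Concentration drop: TSS_in - TSS_out = 45 - 20 = 25 mg/L
Hourly solids removed = Q * dTSS = 184.3 m^3/h * 25 mg/L = 4607.5 g/h  (m^3/h * mg/L = g/h)
Daily solids removed = 4607.5 * 24 = 110580 g/day
Convert g to kg: 110580 / 1000 = 110.58 kg/day

110.58 kg/day


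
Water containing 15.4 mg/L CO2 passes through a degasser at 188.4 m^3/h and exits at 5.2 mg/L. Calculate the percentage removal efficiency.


CO2_out / CO2_in = 5.2 / 15.4 = 0.33766234
Fraction remaining = 0.33766234
efficiency = (1 - 0.33766234) * 100 = 66.2338 %

66.2338 %


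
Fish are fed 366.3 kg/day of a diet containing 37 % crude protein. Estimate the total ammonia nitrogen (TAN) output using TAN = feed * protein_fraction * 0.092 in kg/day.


Protein in feed = 366.3 * 37/100 = 135.531 kg/day
TAN = protein * 0.092 = 135.531 * 0.092 = 12.468852 kg/day

12.468852 kg/day


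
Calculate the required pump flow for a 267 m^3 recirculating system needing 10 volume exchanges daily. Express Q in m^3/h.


Daily recirculation volume = 267 m^3 * 10 = 2670 m^3/day
Flow rate Q = daily volume / 24 h = 2670 / 24 = 111.25 m^3/h

111.25 m^3/h


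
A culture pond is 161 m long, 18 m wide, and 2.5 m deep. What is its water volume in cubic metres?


Base area = L * W = 161 * 18 = 2898 m^2
Volume = area * depth = 2898 * 2.5 = 7245 m^3

7245 m^3


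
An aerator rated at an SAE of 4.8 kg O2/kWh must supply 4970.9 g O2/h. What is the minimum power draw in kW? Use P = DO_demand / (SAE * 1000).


SAE in g O2/kWh = 4.8 * 1000 = 4800 g/kWh
P = DO_demand / SAE_g = 4970.9 / 4800 = 1.0356 kW

1.0356 kW


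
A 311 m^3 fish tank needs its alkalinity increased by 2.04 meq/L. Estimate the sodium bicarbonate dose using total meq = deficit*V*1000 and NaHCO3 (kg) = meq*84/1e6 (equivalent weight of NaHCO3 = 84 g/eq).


Tank volume in L = 311 m^3 * 1000 = 311000 L
Total meq required = 2.04 meq/L * 311000 L = 634440 meq
NaHCO3 mass = 634440 meq * 84 mg/meq / 1e6 = 53.293 kg

53.293 kg


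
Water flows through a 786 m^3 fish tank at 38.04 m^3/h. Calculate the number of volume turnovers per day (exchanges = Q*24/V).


Daily flow volume = 38.04 m^3/h * 24 h = 912.96 m^3/day
Exchanges = daily flow / tank volume = 912.96 / 786 = 1.16153 exchanges/day

1.16153 exchanges/day


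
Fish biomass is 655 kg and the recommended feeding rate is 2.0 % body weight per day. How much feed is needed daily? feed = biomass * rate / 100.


Feeding rate fraction = 2.0% / 100 = 0.02
Daily feed = 655 kg * 0.02 = 13.1 kg/day

13.1 kg/day


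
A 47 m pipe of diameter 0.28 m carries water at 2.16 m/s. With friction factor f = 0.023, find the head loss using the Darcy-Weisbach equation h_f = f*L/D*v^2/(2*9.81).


v^2 = 2.16^2 = 4.6656 m^2/s^2
L/D = 47/0.28 = 167.85714
h_f = f*(L/D)*v^2/(2g) = 0.023 * 167.85714 * 4.6656 / 19.62 = 0.918071 m

0.918071 m


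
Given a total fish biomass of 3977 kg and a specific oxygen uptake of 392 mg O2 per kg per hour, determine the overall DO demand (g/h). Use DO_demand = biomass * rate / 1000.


Total O2 consumption (mg/h) = 3977 kg * 392 mg/(kg*h) = 1558984 mg/h
Convert to g/h: 1558984 / 1000 = 1558.984 g/h

1558.984 g/h


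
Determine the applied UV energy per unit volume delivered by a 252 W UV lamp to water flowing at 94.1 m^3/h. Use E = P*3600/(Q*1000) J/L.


Energy delivered per hour = 252 W * 3600 s = 907200 J/h
Volume treated per hour = 94.1 m^3/h * 1000 = 94100 L/h
dose = 907200 / 94100 = 9.64081 J/L

9.64081 J/L


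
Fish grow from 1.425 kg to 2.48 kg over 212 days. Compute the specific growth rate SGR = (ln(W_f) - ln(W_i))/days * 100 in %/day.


ln(W_f) = ln(2.48) = 0.90825856
ln(W_i) = ln(1.425) = 0.35417181
ln(W_f) - ln(W_i) = 0.90825856 - 0.35417181 = 0.55408675
SGR = 0.55408675 / 212 * 100 = 0.261362 %/day

0.261362 %/day


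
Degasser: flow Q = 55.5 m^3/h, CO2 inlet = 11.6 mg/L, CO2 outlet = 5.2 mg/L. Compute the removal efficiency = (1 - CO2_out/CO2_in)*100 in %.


CO2_out / CO2_in = 5.2 / 11.6 = 0.44827586
Fraction remaining = 0.44827586
efficiency = (1 - 0.44827586) * 100 = 55.1724 %

55.1724 %


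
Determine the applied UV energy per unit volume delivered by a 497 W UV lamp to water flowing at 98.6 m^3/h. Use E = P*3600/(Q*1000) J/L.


Energy delivered per hour = 497 W * 3600 s = 1789200 J/h
Volume treated per hour = 98.6 m^3/h * 1000 = 98600 L/h
dose = 1789200 / 98600 = 18.146 J/L

18.146 J/L


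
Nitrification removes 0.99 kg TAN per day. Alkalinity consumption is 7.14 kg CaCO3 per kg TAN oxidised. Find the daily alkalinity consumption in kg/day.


Alkalinity factor: 7.14 kg CaCO3 consumed per kg TAN nitrified
alk = 0.99 kg TAN * 7.14 = 7.0686 kg CaCO3/day

7.0686 kg CaCO3/day


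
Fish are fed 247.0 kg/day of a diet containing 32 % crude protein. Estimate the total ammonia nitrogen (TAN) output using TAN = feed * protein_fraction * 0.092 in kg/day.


Protein in feed = 247.0 * 32/100 = 79.04 kg/day
TAN = protein * 0.092 = 79.04 * 0.092 = 7.27168 kg/day

7.27168 kg/day


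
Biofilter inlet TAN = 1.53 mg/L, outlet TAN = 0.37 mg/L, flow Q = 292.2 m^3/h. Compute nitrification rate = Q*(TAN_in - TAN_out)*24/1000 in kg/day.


Concentration drop: TAN_in - TAN_out = 1.53 - 0.37 = 1.16 mg/L
Hourly TAN removed = Q * dTAN = 292.2 m^3/h * 1.16 mg/L = 338.952 g/h  (m^3/h * mg/L = g/h)
Daily TAN removed = 338.952 * 24 = 8134.848 g/day
Convert to kg/day: 8134.848 / 1000 = 8.134848 kg/day

8.134848 kg/day


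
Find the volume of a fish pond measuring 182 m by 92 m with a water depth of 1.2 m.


Base area = L * W = 182 * 92 = 16744 m^2
Volume = area * depth = 16744 * 1.2 = 20092.8 m^3

20092.8 m^3


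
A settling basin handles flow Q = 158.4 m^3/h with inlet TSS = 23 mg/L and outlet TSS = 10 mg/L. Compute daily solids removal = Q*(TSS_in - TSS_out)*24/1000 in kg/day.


Concentration drop: TSS_in - TSS_out = 23 - 10 = 13 mg/L
Hourly solids removed = Q * dTSS = 158.4 m^3/h * 13 mg/L = 2059.2 g/h  (m^3/h * mg/L = g/h)
Daily solids removed = 2059.2 * 24 = 49420.8 g/day
Convert g to kg: 49420.8 / 1000 = 49.4208 kg/day

49.4208 kg/day


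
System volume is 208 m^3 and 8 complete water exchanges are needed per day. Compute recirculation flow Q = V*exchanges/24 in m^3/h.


Daily recirculation volume = 208 m^3 * 8 = 1664 m^3/day
Flow rate Q = daily volume / 24 h = 1664 / 24 = 69.3333 m^3/h

69.3333 m^3/h


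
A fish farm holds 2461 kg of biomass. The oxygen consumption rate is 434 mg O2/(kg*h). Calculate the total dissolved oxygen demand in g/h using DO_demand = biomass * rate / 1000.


Total O2 consumption (mg/h) = 2461 kg * 434 mg/(kg*h) = 1068074 mg/h
Convert to g/h: 1068074 / 1000 = 1068.074 g/h

1068.074 g/h


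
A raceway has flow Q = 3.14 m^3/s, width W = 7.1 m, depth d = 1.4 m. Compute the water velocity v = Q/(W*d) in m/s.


Cross-sectional area = W * d = 7.1 * 1.4 = 9.94 m^2
Velocity = Q / A = 3.14 / 9.94 = 0.315895 m/s

0.315895 m/s


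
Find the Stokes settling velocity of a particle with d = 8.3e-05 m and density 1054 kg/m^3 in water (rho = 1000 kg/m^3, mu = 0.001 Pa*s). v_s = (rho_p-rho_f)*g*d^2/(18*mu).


Density difference: rho_p - rho_f = 1054 - 1000 = 54 kg/m^3
d^2 = (8.3e-05)^2 = 6.889e-09 m^2
Numerator = (rho_p - rho_f) * g * d^2 = 54 * 9.81 * 6.889e-09 = 3.6493789e-06
Denominator = 18 * mu = 18 * 0.001 = 0.018
v_s = 3.6493789e-06 / 0.018 = 2.02743e-04 m/s
Check: Re = rho_f * v_s * d / mu = 1000 * 2.02743e-04 * 8.3e-05 / 0.001 = 0.0168 < 1, so Stokes' law applies.

2.02743e-04 m/s


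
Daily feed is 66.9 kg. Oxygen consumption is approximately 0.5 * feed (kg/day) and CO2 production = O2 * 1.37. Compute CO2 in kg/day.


O2 = 66.9 * 0.5 = 33.45
CO2 = 33.45 * 1.37 = 45.8265

45.8265 kg/day


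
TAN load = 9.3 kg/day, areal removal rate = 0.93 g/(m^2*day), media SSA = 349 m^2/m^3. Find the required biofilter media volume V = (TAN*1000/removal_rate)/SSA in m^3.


A = 9.3*1000 / 0.93 = 10000 m^2
V = 10000 / 349 = 28.6533

28.6533 m^3


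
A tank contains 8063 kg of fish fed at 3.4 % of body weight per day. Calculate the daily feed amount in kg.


Feeding rate fraction = 3.4% / 100 = 0.034
Daily feed = 8063 kg * 0.034 = 274.142 kg/day

274.142 kg/day


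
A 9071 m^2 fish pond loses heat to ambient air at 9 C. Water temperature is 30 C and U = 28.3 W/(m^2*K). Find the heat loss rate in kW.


Temperature difference dT = 30 - 9 = 21 K
Heat loss (W) = U * A * dT = 28.3 * 9071 * 21 = 5390895.3 W
Convert to kW: 5390895.3 / 1000 = 5390.8953 kW

5390.8953 kW


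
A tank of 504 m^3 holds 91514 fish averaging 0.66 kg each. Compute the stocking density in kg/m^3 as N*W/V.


Total biomass = 91514 fish * 0.66 kg = 60399.24 kg
Density = total biomass / volume = 60399.24 / 504 = 119.84 kg/m^3

119.84 kg/m^3


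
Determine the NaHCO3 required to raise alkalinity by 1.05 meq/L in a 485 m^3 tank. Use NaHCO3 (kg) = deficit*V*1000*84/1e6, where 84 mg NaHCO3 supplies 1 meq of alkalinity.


Tank volume in L = 485 m^3 * 1000 = 485000 L
Total meq required = 1.05 meq/L * 485000 L = 509250 meq
NaHCO3 mass = 509250 meq * 84 mg/meq / 1e6 = 42.777 kg

42.777 kg


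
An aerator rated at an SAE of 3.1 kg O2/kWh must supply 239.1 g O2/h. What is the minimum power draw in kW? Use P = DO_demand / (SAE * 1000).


SAE in g O2/kWh = 3.1 * 1000 = 3100 g/kWh
P = DO_demand / SAE_g = 239.1 / 3100 = 0.077129 kW

0.077129 kW


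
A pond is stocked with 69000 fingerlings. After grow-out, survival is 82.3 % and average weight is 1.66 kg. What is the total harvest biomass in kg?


Survivors = 69000 * 82.3/100 = 56787 fish
Harvest biomass = survivors * W_f = 56787 * 1.66 = 94266.42 kg

94266.42 kg


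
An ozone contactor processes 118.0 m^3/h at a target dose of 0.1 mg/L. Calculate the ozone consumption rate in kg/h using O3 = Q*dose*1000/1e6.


O3 demand (mg/h) = Q * dose * 1000 = 118.0 * 0.1 * 1000 = 11800 mg/h
Convert mg to kg: 11800 / 1e6 = 0.0118 kg/h

0.0118 kg/h


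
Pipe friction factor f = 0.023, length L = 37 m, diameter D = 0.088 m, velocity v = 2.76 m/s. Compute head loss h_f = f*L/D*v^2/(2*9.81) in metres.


v^2 = 2.76^2 = 7.6176 m^2/s^2
L/D = 37/0.088 = 420.45455
h_f = f*(L/D)*v^2/(2g) = 0.023 * 420.45455 * 7.6176 / 19.62 = 3.75462 m

3.75462 m


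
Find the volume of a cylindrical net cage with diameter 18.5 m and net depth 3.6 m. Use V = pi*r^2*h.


r = d/2 = 18.5/2 = 9.25 m
Base area = pi*r^2 = pi*9.25^2 = 268.80252 m^2
Volume = 268.80252 * 3.6 = 967.689 m^3

967.689 m^3


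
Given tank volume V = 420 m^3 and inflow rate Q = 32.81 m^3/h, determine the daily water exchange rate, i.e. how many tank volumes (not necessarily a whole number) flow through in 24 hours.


Daily flow volume = 32.81 m^3/h * 24 h = 787.44 m^3/day
Exchanges = daily flow / tank volume = 787.44 / 420 = 1.87486 exchanges/day

1.87486 exchanges/day


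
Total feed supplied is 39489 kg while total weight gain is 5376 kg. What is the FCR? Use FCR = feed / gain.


FCR = feed consumed / weight gained
FCR = 39489 kg / 5376 kg = 7.34542

7.34542


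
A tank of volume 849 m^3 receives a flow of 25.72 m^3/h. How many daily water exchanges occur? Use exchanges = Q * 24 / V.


Daily flow volume = 25.72 m^3/h * 24 h = 617.28 m^3/day
Exchanges = daily flow / tank volume = 617.28 / 849 = 0.727067 exchanges/day

0.727067 exchanges/day


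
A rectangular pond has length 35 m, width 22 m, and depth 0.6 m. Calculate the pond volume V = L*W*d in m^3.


Base area = L * W = 35 * 22 = 770 m^2
Volume = area * depth = 770 * 0.6 = 462 m^3

462 m^3


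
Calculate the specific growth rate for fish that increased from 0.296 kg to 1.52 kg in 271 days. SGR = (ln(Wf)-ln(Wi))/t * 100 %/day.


ln(W_f) = ln(1.52) = 0.41871033
ln(W_i) = ln(0.296) = -1.2173958
ln(W_f) - ln(W_i) = 0.41871033 - -1.2173958 = 1.6361061
SGR = 1.6361061 / 271 * 100 = 0.603729 %/day

0.603729 %/day


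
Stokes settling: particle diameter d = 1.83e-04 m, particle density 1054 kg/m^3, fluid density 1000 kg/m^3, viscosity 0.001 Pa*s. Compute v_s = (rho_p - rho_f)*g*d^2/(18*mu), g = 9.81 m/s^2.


Density difference: rho_p - rho_f = 1054 - 1000 = 54 kg/m^3
d^2 = (1.83e-04)^2 = 3.3489e-08 m^2
Numerator = (rho_p - rho_f) * g * d^2 = 54 * 9.81 * 3.3489e-08 = 1.7740463e-05
Denominator = 18 * mu = 18 * 0.001 = 0.018
v_s = 1.7740463e-05 / 0.018 = 9.85581e-04 m/s
Check: Re = rho_f * v_s * d / mu = 1000 * 9.85581e-04 * 1.83e-04 / 0.001 = 0.18 < 1, so Stokes' law applies.

9.85581e-04 m/s


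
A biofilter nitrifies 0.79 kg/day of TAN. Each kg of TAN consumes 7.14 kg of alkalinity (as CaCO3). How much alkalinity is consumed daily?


Alkalinity factor: 7.14 kg CaCO3 consumed per kg TAN nitrified
alk = 0.79 kg TAN * 7.14 = 5.6406 kg CaCO3/day

5.6406 kg CaCO3/day


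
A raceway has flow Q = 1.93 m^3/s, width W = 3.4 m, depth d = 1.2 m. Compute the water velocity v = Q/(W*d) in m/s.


Cross-sectional area = W * d = 3.4 * 1.2 = 4.08 m^2
Velocity = Q / A = 1.93 / 4.08 = 0.473039 m/s

0.473039 m/s


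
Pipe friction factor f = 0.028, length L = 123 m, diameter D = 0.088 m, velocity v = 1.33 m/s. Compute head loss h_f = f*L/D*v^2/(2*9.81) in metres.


v^2 = 1.33^2 = 1.7689 m^2/s^2
L/D = 123/0.088 = 1397.7273
h_f = f*(L/D)*v^2/(2g) = 0.028 * 1397.7273 * 1.7689 / 19.62 = 3.52846 m

3.52846 m
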